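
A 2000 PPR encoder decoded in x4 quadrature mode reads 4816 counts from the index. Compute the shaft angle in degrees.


angle = counts * 360 / (PPR*4) = 4816 * 360 / 8000 = 216.7200

216.7200 degrees


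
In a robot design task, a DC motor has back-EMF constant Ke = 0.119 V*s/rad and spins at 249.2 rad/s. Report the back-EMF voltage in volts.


V_emf = Ke * omega = 0.119*249.2 = 29.6548

29.6548 V


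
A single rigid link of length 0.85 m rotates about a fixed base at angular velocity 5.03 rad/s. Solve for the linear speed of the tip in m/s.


v = L*omega = 0.85 * 5.03 = 4.2755

4.2755 m/s


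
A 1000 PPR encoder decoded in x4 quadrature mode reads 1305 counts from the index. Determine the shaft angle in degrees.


angle = counts * 360 / (PPR*4) = 1305 * 360 / 4000 = 117.4500

117.4500 degrees


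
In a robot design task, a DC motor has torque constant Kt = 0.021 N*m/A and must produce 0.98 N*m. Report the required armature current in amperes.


I = tau / Kt = 0.98/0.021 = 46.6667

46.6667 A


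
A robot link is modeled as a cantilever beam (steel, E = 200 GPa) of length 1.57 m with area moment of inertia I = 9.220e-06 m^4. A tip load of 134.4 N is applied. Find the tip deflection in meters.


delta = F*L^3/(3*E*I) = 134.4*1.57^3/(3*2.000e+11*9.220e-06)
      = 520.1136192/5532000 = 9.4019e-05

9.4019e-05 m


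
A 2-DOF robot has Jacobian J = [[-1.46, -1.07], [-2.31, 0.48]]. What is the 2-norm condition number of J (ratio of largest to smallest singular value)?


JJ^T eigenvalues: trace(JJ^T) = 8.8430, det(JJ^T) = det(J)^2 = 10.06475625
s_max^2 = (8.8430 + sqrt(37.93962400))/2 = 7.50125746
s_min^2 = (8.8430 - sqrt(37.93962400))/2 = 1.34174254
kappa = s_max/s_min = sqrt(7.50125746/1.34174254) = 2.3645

2.3645


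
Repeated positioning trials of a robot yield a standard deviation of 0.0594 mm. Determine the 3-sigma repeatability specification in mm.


repeatability = 3*sigma = 3*0.0594 = 0.1782

0.1782 mm


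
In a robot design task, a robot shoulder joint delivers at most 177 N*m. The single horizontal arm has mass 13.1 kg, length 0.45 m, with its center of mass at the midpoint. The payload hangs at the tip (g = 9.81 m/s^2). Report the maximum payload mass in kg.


tau_arm = m_arm*g*(L/2) = 13.1*9.81*0.45/2 = 28.9150 N*m
tau_payload = tau_max - tau_arm = 177 - 28.9150 = 148.0850
m_payload = tau_payload / (g*L) = 148.0850 / (9.81*0.45) = 33.5451

33.5451 kg


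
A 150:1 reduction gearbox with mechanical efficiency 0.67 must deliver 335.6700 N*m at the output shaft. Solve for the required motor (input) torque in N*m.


tau_in = tau_out / (N * eta) = 335.6700 / (150 * 0.67) = 3.3400

3.3400 N*m


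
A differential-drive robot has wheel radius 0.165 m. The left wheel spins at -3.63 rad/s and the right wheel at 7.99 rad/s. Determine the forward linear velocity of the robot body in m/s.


v = r*(wR + wL)/2 = 0.165*(7.99 + -3.63)/2 = 0.3597

0.3597 m/s


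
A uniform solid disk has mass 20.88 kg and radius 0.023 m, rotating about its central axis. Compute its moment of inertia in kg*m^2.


I = (1/2)*m*R^2 = 0.5*20.88*0.023^2 = 0.0055

0.0055 kg*m^2


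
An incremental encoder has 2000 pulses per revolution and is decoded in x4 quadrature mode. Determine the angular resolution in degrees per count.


resolution = 360 / (PPR * 4) = 360 / 8000 = 0.0450

0.0450 degrees


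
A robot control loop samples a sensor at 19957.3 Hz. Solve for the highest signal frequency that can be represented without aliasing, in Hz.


f_max = f_s/2 = 19957.3/2 = 9978.6500

9978.6500 Hz


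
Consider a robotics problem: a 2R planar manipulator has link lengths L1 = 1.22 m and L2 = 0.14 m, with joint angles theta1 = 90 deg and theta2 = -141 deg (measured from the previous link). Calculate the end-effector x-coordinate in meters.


x = L1*cos(th1) + L2*cos(th1+th2) = 1.22*cos(90 deg) + 0.14*cos(-51 deg) = 0.0881

0.0881 m


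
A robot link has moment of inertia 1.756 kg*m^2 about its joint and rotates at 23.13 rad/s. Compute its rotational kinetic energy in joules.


KE = (1/2)*I*omega^2 = 0.5*1.756*23.13^2 = 469.7273

469.7273 J


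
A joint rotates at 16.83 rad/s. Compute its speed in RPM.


RPM = 16.83 * 60/(2*pi) = 160.7147

160.7147 RPM


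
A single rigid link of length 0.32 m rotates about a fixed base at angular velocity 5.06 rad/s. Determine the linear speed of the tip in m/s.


v = L*omega = 0.32 * 5.06 = 1.6192

1.6192 m/s


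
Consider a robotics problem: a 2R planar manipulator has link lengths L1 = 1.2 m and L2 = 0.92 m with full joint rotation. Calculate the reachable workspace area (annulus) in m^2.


r_max = L1 + L2 = 2.1200, r_min = |L1 - L2| = 0.2800
A = pi*(r_max^2 - r_min^2) = pi*(4.4944 - 0.0784) = 13.8733

13.8733 m^2


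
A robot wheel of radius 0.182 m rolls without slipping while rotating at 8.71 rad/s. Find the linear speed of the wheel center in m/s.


v = omega * r = 8.71 * 0.182 = 1.5852

1.5852 m/s


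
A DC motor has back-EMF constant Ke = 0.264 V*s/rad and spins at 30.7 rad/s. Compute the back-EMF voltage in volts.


V_emf = Ke * omega = 0.264*30.7 = 8.1048

8.1048 V


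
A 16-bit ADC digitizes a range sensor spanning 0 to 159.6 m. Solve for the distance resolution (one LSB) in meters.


res = range / 2^n = 159.6/2^16 = 159.6/65536 = 0.0024

0.0024 m


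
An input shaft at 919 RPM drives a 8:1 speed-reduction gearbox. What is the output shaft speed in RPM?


omega_out = omega_in / N = 919 / 8 = 114.8750

114.8750 RPM


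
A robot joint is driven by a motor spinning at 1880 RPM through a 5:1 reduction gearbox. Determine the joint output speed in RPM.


omega_joint = omega_motor / N = 1880 / 5 = 376.0000

376.0000 RPM


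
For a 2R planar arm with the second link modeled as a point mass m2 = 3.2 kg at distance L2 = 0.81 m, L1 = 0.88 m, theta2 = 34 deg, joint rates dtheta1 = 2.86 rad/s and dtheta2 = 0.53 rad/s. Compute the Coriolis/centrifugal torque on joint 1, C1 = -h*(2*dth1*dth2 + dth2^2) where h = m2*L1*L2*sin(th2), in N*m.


h = m2*L1*L2*sin(th2) = 3.2*0.88*0.81*sin(34 deg) = 1.275497
C1 = -h*(2*2.86*0.53 + 0.53^2) = -1.275497*3.3125 = -4.2251

-4.2251 N*m


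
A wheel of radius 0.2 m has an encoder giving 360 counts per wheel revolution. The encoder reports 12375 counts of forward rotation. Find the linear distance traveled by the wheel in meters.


revs = 12375/360 = 34.375000
d = revs * 2*pi*r = 34.375000 * 2*pi*0.2 = 43.1969

43.1969 m


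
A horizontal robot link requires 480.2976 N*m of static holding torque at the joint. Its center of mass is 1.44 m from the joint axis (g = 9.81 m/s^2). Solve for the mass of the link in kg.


m = tau / (g*L) = 480.2976 / (9.81 * 1.44) = 34.0000

34.0000 kg


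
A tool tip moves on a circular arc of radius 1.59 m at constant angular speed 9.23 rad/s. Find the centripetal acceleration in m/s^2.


a_c = omega^2 * r = 9.23^2 * 1.59 = 135.4567

135.4567 m/s^2


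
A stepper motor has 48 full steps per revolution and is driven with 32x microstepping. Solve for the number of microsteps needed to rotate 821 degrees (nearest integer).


step_size = 360/(48*32) = 360/1536 = 0.234375 deg
n = 821/(360/1536) = 821*1536/360 = 3502.9333 -> 3503

3503 steps


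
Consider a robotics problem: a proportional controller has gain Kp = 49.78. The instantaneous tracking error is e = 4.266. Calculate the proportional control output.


u_P = Kp * e = 49.78 * 4.266 = 212.3615

212.3615


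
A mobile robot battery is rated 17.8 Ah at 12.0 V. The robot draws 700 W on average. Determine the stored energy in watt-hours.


E = capacity * V = 17.8*12.0 = 213.6000

213.6000 Wh


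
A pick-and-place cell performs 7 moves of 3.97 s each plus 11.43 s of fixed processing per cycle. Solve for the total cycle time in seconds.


T = 7*3.97 + 11.43 = 39.2200

39.2200 s


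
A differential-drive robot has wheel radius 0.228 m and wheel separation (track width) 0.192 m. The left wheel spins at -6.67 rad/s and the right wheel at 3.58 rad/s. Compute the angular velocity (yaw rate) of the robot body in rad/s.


omega = r*(wR - wL)/L = 0.228*(3.58 - (-6.67))/0.192 = 12.1719

12.1719 rad/s


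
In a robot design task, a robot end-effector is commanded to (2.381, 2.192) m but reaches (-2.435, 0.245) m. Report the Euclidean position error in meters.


dx = -2.435 - (2.381) = -4.8160, dy = 0.245 - (2.192) = -1.9470
err = sqrt(23.193856 + 3.790809) = 5.1947

5.1947 m


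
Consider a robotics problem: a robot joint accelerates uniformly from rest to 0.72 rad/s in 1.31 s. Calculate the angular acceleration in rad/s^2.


alpha = delta_omega / t = 0.72 / 1.31 = 0.5496

0.5496 rad/s^2


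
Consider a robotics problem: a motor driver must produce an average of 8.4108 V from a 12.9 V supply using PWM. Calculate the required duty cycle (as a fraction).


D = V_avg/V_supply = 8.4108/12.9 = 0.6520

0.6520


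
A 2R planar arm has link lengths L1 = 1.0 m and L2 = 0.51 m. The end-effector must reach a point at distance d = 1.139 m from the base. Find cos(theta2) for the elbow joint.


cos(th2) = (d^2 - L1^2 - L2^2)/(2*L1*L2) = (1.139^2 - 1.0^2 - 0.51^2)/(2*1.0*0.51) = 0.0365

0.0365


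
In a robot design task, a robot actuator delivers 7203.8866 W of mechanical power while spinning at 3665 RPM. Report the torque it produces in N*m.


omega = 3665 * 2*pi/60 = 383.797903 rad/s
tau = P / omega = 7203.8866 / 383.797903 = 18.7700

18.7700 N*m


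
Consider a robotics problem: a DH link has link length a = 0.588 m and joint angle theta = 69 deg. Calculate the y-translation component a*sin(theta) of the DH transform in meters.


a*sin(theta) = 0.588*sin(69 deg) = 0.5489

0.5489 m


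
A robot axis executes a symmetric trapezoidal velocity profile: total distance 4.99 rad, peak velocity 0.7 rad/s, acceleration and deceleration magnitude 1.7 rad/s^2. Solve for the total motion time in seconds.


t_acc = v/a = 0.7/1.7 = 0.411765 s
d_acc = v^2/(2a) = 0.144118 rad (each ramp)
d_cruise = 4.99 - 2*0.144118 = 4.701764 rad
t_cruise = 4.701764/0.7 = 6.716806 s
t_total = 2*0.411765 + 6.716806 = 7.5403

7.5403 s


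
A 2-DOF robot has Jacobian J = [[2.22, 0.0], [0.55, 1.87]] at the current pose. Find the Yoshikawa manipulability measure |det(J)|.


det(J) = 2.22*1.87 - (0.0)*(0.55) = 4.1514
|det(J)| = 4.1514

4.1514


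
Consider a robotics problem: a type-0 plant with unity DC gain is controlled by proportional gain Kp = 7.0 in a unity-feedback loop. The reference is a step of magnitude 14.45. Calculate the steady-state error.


e_ss = R/(1 + Kp) = 14.45/(1 + 7.0) = 14.45/8.0000 = 1.8062

1.8062


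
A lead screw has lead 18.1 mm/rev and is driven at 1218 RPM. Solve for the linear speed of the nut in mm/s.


v = lead * (RPM/60) = 18.1*1218/60 = 367.4300

367.4300 mm/s


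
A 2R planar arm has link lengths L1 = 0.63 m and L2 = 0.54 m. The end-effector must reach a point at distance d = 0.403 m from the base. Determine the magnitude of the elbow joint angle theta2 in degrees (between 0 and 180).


cos(th2) = (d^2 - L1^2 - L2^2)/(2*L1*L2) = (0.403^2 - 0.63^2 - 0.54^2)/(2*0.63*0.54) = -0.77320841
th2 = acos(-0.77320841) = 140.6429 deg

140.6429 degrees


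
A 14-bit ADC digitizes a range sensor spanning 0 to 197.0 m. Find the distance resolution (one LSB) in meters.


res = range / 2^n = 197.0/2^14 = 197.0/16384 = 0.0120

0.0120 m


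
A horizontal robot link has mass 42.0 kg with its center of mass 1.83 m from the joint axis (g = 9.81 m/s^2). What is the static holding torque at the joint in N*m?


tau = m*g*L = 42.0 * 9.81 * 1.83 = 753.9966

753.9966 N*m


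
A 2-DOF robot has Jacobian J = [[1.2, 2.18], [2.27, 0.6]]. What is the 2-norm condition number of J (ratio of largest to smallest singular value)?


JJ^T eigenvalues: trace(JJ^T) = 11.7053, det(JJ^T) = det(J)^2 = 17.88105796
s_max^2 = (11.7053 + sqrt(65.48981625))/2 = 9.89893892
s_min^2 = (11.7053 - sqrt(65.48981625))/2 = 1.80636108
kappa = s_max/s_min = sqrt(9.89893892/1.80636108) = 2.3409

2.3409


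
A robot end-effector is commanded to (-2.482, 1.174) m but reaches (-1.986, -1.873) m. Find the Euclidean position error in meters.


dx = -1.986 - (-2.482) = 0.4960, dy = -1.873 - (1.174) = -3.0470
err = sqrt(0.246016 + 9.284209) = 3.0871

3.0871 m


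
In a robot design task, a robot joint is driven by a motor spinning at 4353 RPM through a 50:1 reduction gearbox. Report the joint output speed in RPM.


omega_joint = omega_motor / N = 4353 / 50 = 87.0600

87.0600 RPM


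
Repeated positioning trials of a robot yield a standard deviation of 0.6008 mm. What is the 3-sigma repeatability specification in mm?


repeatability = 3*sigma = 3*0.6008 = 1.8024

1.8024 mm


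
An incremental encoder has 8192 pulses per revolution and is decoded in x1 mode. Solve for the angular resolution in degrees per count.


resolution = 360 / (PPR * 1) = 360 / 8192 = 0.0439

0.0439 degrees


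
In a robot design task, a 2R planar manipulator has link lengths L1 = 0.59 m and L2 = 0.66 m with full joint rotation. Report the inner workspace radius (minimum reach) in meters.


r_min = |L1 - L2| = |0.59 - 0.66| = 0.0700

0.0700 m


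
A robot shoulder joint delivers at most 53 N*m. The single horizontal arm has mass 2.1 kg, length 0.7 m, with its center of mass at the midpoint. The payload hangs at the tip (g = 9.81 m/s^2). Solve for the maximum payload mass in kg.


tau_arm = m_arm*g*(L/2) = 2.1*9.81*0.7/2 = 7.2104 N*m
tau_payload = tau_max - tau_arm = 53 - 7.2104 = 45.7896
m_payload = tau_payload / (g*L) = 45.7896 / (9.81*0.7) = 6.6681

6.6681 kg


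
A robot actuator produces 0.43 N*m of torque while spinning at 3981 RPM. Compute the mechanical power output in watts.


omega = 3981 * 2*pi/60 = 416.889345 rad/s
P = tau * omega = 0.43 * 416.889345 = 179.2624

179.2624 W


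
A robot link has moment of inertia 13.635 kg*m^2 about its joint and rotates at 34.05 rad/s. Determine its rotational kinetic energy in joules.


KE = (1/2)*I*omega^2 = 0.5*13.635*34.05^2 = 7904.2265

7904.2265 J


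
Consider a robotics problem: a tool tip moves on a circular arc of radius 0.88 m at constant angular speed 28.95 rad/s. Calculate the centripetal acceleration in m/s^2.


a_c = omega^2 * r = 28.95^2 * 0.88 = 737.5302

737.5302 m/s^2


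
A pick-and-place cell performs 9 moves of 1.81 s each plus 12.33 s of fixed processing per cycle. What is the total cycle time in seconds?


T = 9*1.81 + 12.33 = 28.6200

28.6200 s


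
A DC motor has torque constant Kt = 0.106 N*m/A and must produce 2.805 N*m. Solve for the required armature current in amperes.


I = tau / Kt = 2.805/0.106 = 26.4623

26.4623 A


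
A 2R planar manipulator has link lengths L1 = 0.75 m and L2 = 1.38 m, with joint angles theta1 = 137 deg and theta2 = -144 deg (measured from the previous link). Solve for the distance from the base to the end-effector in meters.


x = L1*cos(th1) + L2*cos(th1+th2) = 0.821198
y = L1*sin(th1) + L2*sin(th1+th2) = 0.343319
d = sqrt(x^2 + y^2) = sqrt(0.674366 + 0.117868) = 0.8901

0.8901 m


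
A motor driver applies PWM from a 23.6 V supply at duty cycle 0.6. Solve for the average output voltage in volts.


V_avg = V_supply * D = 23.6*0.6 = 14.1600

14.1600 V


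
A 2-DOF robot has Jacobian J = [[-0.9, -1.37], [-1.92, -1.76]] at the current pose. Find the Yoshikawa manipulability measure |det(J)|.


det(J) = -0.9*-1.76 - (-1.37)*(-1.92) = -1.0464
|det(J)| = 1.0464

1.0464


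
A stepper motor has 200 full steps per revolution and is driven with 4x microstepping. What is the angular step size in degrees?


step = 360/(200*4) = 360/800 = 0.4500

0.4500 degrees


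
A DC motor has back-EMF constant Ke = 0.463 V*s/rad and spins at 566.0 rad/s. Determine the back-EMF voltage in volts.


V_emf = Ke * omega = 0.463*566.0 = 262.0580

262.0580 V


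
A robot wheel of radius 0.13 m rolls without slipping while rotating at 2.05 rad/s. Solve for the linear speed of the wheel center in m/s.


v = omega * r = 2.05 * 0.13 = 0.2665

0.2665 m/s


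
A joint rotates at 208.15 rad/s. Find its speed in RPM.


RPM = 208.15 * 60/(2*pi) = 1987.6861

1987.6861 RPM


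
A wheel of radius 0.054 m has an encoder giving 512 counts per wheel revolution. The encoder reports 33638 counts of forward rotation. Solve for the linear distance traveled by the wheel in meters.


revs = 33638/512 = 65.699219
d = revs * 2*pi*r = 65.699219 * 2*pi*0.054 = 22.2912

22.2912 m


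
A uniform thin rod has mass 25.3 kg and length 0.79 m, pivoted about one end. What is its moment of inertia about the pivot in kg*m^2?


I = (1/3)*m*L^2 = (1/3)*25.3*0.79^2 = 5.2632

5.2632 kg*m^2


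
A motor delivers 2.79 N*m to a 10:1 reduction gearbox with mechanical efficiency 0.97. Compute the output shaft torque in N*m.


tau_out = tau_in * N * eta = 2.79 * 10 * 0.97 = 27.0630

27.0630 N*m


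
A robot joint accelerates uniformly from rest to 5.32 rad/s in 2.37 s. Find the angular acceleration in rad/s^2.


alpha = delta_omega / t = 5.32 / 2.37 = 2.2447

2.2447 rad/s^2


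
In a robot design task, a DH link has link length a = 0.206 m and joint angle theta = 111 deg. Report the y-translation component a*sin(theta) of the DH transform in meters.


a*sin(theta) = 0.206*sin(111 deg) = 0.1923

0.1923 m


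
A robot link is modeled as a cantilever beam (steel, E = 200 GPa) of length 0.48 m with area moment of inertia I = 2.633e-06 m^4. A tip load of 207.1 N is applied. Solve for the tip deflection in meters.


delta = F*L^3/(3*E*I) = 207.1*0.48^3/(3*2.000e+11*2.633e-06)
      = 22.9036032/1579800 = 1.4498e-05

1.4498e-05 m


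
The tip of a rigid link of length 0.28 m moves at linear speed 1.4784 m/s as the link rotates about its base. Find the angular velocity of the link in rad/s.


omega = v / L = 1.4784 / 0.28 = 5.2800

5.2800 rad/s


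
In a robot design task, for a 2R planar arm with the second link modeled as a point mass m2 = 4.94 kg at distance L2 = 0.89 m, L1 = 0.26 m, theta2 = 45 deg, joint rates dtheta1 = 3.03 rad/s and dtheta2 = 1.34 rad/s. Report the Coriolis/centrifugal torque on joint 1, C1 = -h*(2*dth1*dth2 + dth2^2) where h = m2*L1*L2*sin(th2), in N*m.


h = m2*L1*L2*sin(th2) = 4.94*0.26*0.89*sin(45 deg) = 0.808305
C1 = -h*(2*3.03*1.34 + 1.34^2) = -0.808305*9.9160 = -8.0152

-8.0152 N*m


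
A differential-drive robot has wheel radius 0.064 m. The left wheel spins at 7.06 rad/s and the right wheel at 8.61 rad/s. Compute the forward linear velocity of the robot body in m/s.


v = r*(wR + wL)/2 = 0.064*(8.61 + 7.06)/2 = 0.5014

0.5014 m/s


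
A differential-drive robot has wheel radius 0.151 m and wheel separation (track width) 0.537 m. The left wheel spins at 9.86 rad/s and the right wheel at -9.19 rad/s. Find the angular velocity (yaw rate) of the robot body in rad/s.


omega = r*(wR - wL)/L = 0.151*(-9.19 - (9.86))/0.537 = -5.3567

-5.3567 rad/s


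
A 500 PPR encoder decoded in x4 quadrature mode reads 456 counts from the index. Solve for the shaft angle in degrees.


angle = counts * 360 / (PPR*4) = 456 * 360 / 2000 = 82.0800

82.0800 degrees


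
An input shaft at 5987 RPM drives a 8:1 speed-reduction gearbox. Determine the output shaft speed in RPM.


omega_out = omega_in / N = 5987 / 8 = 748.3750

748.3750 RPM


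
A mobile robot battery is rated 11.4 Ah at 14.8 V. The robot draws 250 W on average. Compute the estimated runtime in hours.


E = 11.4*14.8 = 168.7200 Wh
t = E/P = 168.7200/250 = 0.6749

0.6749 hours


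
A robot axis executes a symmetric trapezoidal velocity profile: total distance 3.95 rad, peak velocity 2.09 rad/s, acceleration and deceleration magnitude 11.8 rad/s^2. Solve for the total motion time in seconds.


t_acc = v/a = 2.09/11.8 = 0.177119 s
d_acc = v^2/(2a) = 0.185089 rad (each ramp)
d_cruise = 3.95 - 2*0.185089 = 3.579822 rad
t_cruise = 3.579822/2.09 = 1.712833 s
t_total = 2*0.177119 + 1.712833 = 2.0671

2.0671 s


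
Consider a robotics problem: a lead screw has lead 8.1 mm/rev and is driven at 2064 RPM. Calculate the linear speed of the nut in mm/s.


v = lead * (RPM/60) = 8.1*2064/60 = 278.6400

278.6400 mm/s


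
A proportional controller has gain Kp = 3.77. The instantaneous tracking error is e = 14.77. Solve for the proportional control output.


u_P = Kp * e = 3.77 * 14.77 = 55.6829

55.6829


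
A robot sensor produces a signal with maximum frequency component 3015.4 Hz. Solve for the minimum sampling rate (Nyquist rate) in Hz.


f_s,min = 2*f_max = 2*3015.4 = 6030.8000

6030.8000 Hz


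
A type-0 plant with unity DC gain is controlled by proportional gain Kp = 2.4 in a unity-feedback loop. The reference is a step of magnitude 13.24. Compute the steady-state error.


e_ss = R/(1 + Kp) = 13.24/(1 + 2.4) = 13.24/3.4000 = 3.8941

3.8941


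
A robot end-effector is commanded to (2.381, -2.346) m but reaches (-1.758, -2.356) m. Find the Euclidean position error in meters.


dx = -1.758 - (2.381) = -4.1390, dy = -2.356 - (-2.346) = -0.0100
err = sqrt(17.131321 + 0.000100) = 4.1390

4.1390 m


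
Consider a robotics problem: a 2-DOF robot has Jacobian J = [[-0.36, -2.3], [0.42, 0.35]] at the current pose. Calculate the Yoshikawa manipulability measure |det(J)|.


det(J) = -0.36*0.35 - (-2.3)*(0.42) = 0.8400
|det(J)| = 0.8400

0.8400


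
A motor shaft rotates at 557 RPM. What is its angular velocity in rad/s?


omega = 557 * 2*pi/60 = 58.3289

58.3289 rad/s


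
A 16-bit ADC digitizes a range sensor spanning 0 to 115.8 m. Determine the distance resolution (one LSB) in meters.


res = range / 2^n = 115.8/2^16 = 115.8/65536 = 0.0018

0.0018 m


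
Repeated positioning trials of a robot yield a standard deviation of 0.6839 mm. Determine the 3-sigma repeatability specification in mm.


repeatability = 3*sigma = 3*0.6839 = 2.0517

2.0517 mm


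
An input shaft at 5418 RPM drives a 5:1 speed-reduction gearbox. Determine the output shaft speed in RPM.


omega_out = omega_in / N = 5418 / 5 = 1083.6000

1083.6000 RPM


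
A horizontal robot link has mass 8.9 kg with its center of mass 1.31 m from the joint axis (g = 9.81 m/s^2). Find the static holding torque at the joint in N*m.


tau = m*g*L = 8.9 * 9.81 * 1.31 = 114.3748

114.3748 N*m


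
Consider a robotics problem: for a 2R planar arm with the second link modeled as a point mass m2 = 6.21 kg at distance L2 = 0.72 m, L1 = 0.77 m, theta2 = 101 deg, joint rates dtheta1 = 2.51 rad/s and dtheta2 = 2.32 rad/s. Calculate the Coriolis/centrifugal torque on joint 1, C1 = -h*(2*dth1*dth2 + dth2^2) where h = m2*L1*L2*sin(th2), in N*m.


h = m2*L1*L2*sin(th2) = 6.21*0.77*0.72*sin(101 deg) = 3.379570
C1 = -h*(2*2.51*2.32 + 2.32^2) = -3.379570*17.0288 = -57.5500

-57.5500 N*m


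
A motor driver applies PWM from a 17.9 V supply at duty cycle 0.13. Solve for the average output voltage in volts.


V_avg = V_supply * D = 17.9*0.13 = 2.3270

2.3270 V


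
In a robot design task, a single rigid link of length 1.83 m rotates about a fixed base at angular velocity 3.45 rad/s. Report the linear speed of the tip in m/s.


v = L*omega = 1.83 * 3.45 = 6.3135

6.3135 m/s


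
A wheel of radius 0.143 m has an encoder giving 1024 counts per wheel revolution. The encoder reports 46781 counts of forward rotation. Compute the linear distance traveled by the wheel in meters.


revs = 46781/1024 = 45.684570
d = revs * 2*pi*r = 45.684570 * 2*pi*0.143 = 41.0474

41.0474 m


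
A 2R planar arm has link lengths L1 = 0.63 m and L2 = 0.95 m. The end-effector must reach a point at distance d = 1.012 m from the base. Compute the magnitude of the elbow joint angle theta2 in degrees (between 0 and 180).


cos(th2) = (d^2 - L1^2 - L2^2)/(2*L1*L2) = (1.012^2 - 0.63^2 - 0.95^2)/(2*0.63*0.95) = -0.22995489
th2 = acos(-0.22995489) = 103.2944 deg

103.2944 degrees


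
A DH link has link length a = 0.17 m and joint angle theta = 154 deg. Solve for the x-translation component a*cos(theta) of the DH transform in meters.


a*cos(theta) = 0.17*cos(154 deg) = -0.1528

-0.1528 m


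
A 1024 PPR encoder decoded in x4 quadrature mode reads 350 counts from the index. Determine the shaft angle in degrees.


angle = counts * 360 / (PPR*4) = 350 * 360 / 4096 = 30.7617

30.7617 degrees


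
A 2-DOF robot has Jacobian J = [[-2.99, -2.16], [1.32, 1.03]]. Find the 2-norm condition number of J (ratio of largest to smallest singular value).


JJ^T eigenvalues: trace(JJ^T) = 16.4090, det(JJ^T) = det(J)^2 = 0.05221225
s_max^2 = (16.4090 + sqrt(269.04643200))/2 = 16.40581746
s_min^2 = (16.4090 - sqrt(269.04643200))/2 = 0.00318254
kappa = s_max/s_min = sqrt(16.40581746/0.00318254) = 71.7979

71.7979


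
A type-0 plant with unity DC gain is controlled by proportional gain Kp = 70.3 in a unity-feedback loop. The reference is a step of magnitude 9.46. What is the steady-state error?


e_ss = R/(1 + Kp) = 9.46/(1 + 70.3) = 9.46/71.3000 = 0.1327

0.1327


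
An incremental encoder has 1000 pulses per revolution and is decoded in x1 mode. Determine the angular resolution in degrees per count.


resolution = 360 / (PPR * 1) = 360 / 1000 = 0.3600

0.3600 degrees


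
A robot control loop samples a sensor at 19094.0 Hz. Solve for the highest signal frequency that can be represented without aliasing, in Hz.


f_max = f_s/2 = 19094.0/2 = 9547.0000

9547.0000 Hz


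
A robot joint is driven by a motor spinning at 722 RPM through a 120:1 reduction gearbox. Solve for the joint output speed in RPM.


omega_joint = omega_motor / N = 722 / 120 = 6.0167

6.0167 RPM


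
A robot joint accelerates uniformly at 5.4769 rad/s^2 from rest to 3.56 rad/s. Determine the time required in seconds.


t = delta_omega / alpha = 3.56 / 5.4769 = 0.6500

0.6500 s


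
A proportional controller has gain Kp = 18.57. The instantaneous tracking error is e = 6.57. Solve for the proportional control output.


u_P = Kp * e = 18.57 * 6.57 = 122.0049

122.0049


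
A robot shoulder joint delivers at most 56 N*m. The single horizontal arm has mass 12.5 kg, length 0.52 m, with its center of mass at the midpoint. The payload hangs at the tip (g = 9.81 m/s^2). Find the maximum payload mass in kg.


tau_arm = m_arm*g*(L/2) = 12.5*9.81*0.52/2 = 31.8825 N*m
tau_payload = tau_max - tau_arm = 56 - 31.8825 = 24.1175
m_payload = tau_payload / (g*L) = 24.1175 / (9.81*0.52) = 4.7278

4.7278 kg


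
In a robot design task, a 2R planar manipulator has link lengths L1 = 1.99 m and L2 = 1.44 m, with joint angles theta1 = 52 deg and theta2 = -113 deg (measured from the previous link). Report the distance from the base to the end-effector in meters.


x = L1*cos(th1) + L2*cos(th1+th2) = 1.923292
y = L1*sin(th1) + L2*sin(th1+th2) = 0.308689
d = sqrt(x^2 + y^2) = sqrt(3.699052 + 0.095289) = 1.9479

1.9479 m


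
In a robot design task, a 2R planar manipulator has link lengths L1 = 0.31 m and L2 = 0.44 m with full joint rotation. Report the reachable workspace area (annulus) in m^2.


r_max = L1 + L2 = 0.7500, r_min = |L1 - L2| = 0.1300
A = pi*(r_max^2 - r_min^2) = pi*(0.5625 - 0.0169) = 1.7141

1.7141 m^2


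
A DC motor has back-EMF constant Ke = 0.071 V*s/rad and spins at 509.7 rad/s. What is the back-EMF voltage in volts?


V_emf = Ke * omega = 0.071*509.7 = 36.1887

36.1887 V


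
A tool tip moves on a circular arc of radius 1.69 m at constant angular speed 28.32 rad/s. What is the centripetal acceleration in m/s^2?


a_c = omega^2 * r = 28.32^2 * 1.69 = 1355.4179

1355.4179 m/s^2


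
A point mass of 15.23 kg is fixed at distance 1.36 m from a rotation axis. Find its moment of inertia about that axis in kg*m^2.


I = m*r^2 = 15.23*1.36^2 = 28.1694

28.1694 kg*m^2


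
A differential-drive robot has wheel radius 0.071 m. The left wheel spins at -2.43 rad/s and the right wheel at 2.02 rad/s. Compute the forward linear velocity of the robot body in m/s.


v = r*(wR + wL)/2 = 0.071*(2.02 + -2.43)/2 = -0.0146

-0.0146 m/s


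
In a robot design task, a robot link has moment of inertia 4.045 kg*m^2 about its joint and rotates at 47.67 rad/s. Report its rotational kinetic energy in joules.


KE = (1/2)*I*omega^2 = 0.5*4.045*47.67^2 = 4595.9875

4595.9875 J


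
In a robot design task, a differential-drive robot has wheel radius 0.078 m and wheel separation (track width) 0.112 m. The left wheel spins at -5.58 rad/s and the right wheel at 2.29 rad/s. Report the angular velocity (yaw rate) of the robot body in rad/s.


omega = r*(wR - wL)/L = 0.078*(2.29 - (-5.58))/0.112 = 5.4809

5.4809 rad/s


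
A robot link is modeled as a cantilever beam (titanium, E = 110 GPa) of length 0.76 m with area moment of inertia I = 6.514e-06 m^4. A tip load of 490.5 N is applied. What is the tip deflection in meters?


delta = F*L^3/(3*E*I) = 490.5*0.76^3/(3*1.100e+11*6.514e-06)
      = 215.317728/2149620 = 1.0017e-04

1.0017e-04 m


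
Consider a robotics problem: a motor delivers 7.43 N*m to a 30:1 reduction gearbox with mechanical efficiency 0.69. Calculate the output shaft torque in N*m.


tau_out = tau_in * N * eta = 7.43 * 30 * 0.69 = 153.8010

153.8010 N*m


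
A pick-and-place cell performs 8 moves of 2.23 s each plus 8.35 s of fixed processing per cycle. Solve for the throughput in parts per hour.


T_cycle = 8*2.23 + 8.35 = 26.1900 s
rate = 3600/T = 137.4570

137.4570 parts/hour


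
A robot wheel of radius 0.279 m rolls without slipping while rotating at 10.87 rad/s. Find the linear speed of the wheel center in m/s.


v = omega * r = 10.87 * 0.279 = 3.0327

3.0327 m/s


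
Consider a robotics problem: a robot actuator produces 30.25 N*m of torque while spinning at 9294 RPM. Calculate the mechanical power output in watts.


omega = 9294 * 2*pi/60 = 973.265404 rad/s
P = tau * omega = 30.25 * 973.265404 = 29441.2785

29441.2785 W


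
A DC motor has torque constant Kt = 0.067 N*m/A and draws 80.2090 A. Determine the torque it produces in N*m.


tau = Kt * I = 0.067*80.2090 = 5.3740

5.3740 N*m


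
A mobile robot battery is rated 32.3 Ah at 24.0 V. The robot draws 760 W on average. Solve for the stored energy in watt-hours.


E = capacity * V = 32.3*24.0 = 775.2000

775.2000 Wh


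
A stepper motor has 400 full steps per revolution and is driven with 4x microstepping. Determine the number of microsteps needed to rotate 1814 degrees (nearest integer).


step_size = 360/(400*4) = 360/1600 = 0.225000 deg
n = 1814/(360/1600) = 1814*1600/360 = 8062.2222 -> 8062

8062 steps


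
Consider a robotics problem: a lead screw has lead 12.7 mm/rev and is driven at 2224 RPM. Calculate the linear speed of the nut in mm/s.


v = lead * (RPM/60) = 12.7*2224/60 = 470.7467

470.7467 mm/s


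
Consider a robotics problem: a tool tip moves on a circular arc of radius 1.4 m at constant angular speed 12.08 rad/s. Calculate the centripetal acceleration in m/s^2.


a_c = omega^2 * r = 12.08^2 * 1.4 = 204.2970

204.2970 m/s^2


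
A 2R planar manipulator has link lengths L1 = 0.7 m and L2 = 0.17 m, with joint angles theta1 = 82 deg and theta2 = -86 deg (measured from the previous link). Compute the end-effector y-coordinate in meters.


y = L1*sin(th1) + L2*sin(th1+th2) = 0.7*sin(82 deg) + 0.17*sin(-4 deg) = 0.6813

0.6813 m


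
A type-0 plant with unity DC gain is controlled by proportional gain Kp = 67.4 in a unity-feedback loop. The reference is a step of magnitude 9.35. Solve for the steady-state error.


e_ss = R/(1 + Kp) = 9.35/(1 + 67.4) = 9.35/68.4000 = 0.1367

0.1367


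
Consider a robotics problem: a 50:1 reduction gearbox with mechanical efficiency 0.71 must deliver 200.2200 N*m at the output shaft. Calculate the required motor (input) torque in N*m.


tau_in = tau_out / (N * eta) = 200.2200 / (50 * 0.71) = 5.6400

5.6400 N*m


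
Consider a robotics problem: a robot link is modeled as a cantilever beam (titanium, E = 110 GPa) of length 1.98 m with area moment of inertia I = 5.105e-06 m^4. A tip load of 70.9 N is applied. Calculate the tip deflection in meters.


delta = F*L^3/(3*E*I) = 70.9*1.98^3/(3*1.100e+11*5.105e-06)
      = 550.3535928/1684650 = 3.2669e-04

3.2669e-04 m


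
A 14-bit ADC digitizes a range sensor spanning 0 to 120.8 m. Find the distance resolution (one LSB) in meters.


res = range / 2^n = 120.8/2^14 = 120.8/16384 = 0.0074

0.0074 m


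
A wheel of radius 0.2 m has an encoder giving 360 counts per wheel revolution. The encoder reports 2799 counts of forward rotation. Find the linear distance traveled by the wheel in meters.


revs = 2799/360 = 7.775000
d = revs * 2*pi*r = 7.775000 * 2*pi*0.2 = 9.7704

9.7704 m


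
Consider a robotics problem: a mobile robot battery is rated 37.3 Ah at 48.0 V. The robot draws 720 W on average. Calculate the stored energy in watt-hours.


E = capacity * V = 37.3*48.0 = 1790.4000

1790.4000 Wh


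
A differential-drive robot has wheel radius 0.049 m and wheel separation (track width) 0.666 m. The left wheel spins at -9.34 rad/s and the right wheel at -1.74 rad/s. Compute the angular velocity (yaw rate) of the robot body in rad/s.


omega = r*(wR - wL)/L = 0.049*(-1.74 - (-9.34))/0.666 = 0.5592

0.5592 rad/s


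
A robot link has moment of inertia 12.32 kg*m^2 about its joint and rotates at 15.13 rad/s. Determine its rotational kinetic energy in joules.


KE = (1/2)*I*omega^2 = 0.5*12.32*15.13^2 = 1410.1281

1410.1281 J


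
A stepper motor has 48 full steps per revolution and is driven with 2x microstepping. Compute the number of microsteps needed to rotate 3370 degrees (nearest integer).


step_size = 360/(48*2) = 360/96 = 3.750000 deg
n = 3370/(360/96) = 3370*96/360 = 898.6667 -> 899

899 steps


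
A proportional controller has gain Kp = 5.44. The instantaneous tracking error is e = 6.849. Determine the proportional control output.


u_P = Kp * e = 5.44 * 6.849 = 37.2586

37.2586


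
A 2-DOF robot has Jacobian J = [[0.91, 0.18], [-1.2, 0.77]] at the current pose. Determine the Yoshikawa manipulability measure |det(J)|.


det(J) = 0.91*0.77 - (0.18)*(-1.2) = 0.9167
|det(J)| = 0.9167

0.9167


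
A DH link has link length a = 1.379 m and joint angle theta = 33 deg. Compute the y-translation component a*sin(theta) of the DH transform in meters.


a*sin(theta) = 1.379*sin(33 deg) = 0.7511

0.7511 m


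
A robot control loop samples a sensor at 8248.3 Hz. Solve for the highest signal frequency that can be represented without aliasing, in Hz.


f_max = f_s/2 = 8248.3/2 = 4124.1500

4124.1500 Hz


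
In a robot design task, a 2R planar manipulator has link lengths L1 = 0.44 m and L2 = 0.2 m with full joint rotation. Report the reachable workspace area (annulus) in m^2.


r_max = L1 + L2 = 0.6400, r_min = |L1 - L2| = 0.2400
A = pi*(r_max^2 - r_min^2) = pi*(0.4096 - 0.0576) = 1.1058

1.1058 m^2


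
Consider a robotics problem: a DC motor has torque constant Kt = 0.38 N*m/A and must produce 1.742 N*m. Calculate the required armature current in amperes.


I = tau / Kt = 1.742/0.38 = 4.5842

4.5842 A


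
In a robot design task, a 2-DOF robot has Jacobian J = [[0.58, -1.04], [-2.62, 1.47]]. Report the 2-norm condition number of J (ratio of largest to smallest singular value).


JJ^T eigenvalues: trace(JJ^T) = 10.4433, det(JJ^T) = det(J)^2 = 3.50513284
s_max^2 = (10.4433 + sqrt(95.04198353))/2 = 10.09612391
s_min^2 = (10.4433 - sqrt(95.04198353))/2 = 0.34717609
kappa = s_max/s_min = sqrt(10.09612391/0.34717609) = 5.3927

5.3927


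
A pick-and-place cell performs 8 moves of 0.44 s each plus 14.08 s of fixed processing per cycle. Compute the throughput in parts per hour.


T_cycle = 8*0.44 + 14.08 = 17.6000 s
rate = 3600/T = 204.5455

204.5455 parts/hour


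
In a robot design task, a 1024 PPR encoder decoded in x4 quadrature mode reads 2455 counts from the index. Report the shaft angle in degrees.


angle = counts * 360 / (PPR*4) = 2455 * 360 / 4096 = 215.7715

215.7715 degrees


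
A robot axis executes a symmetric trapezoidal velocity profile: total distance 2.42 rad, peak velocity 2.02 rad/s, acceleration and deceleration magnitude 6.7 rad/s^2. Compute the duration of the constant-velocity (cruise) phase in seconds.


t_acc = v/a = 0.301493 s, d_acc = v^2/(2a) = 0.304507 rad each
d_cruise = 2.42 - 2*0.304507 = 1.810986 rad
t_cruise = d_cruise/v = 1.810986/2.02 = 0.8965

0.8965 s


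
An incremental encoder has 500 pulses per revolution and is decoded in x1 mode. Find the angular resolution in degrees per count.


resolution = 360 / (PPR * 1) = 360 / 500 = 0.7200

0.7200 degrees


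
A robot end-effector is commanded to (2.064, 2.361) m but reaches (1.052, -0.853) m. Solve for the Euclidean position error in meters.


dx = 1.052 - (2.064) = -1.0120, dy = -0.853 - (2.361) = -3.2140
err = sqrt(1.024144 + 10.329796) = 3.3696

3.3696 m


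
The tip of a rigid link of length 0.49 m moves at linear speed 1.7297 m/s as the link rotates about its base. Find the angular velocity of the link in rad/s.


omega = v / L = 1.7297 / 0.49 = 3.5300

3.5300 rad/s


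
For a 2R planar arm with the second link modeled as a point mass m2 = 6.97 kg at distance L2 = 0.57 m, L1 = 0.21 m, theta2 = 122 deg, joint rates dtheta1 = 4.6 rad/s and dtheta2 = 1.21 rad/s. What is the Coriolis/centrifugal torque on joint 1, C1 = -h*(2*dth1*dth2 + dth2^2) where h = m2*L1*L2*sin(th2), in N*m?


h = m2*L1*L2*sin(th2) = 6.97*0.21*0.57*sin(122 deg) = 0.707534
C1 = -h*(2*4.6*1.21 + 1.21^2) = -0.707534*12.5961 = -8.9122

-8.9122 N*m


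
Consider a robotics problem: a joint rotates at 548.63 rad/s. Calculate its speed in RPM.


RPM = 548.63 * 60/(2*pi) = 5239.0306

5239.0306 RPM


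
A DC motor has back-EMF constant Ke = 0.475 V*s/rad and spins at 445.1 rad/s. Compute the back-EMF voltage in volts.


V_emf = Ke * omega = 0.475*445.1 = 211.4225

211.4225 V


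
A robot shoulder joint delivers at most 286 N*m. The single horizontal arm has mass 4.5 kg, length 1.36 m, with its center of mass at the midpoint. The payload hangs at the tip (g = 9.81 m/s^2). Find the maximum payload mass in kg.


tau_arm = m_arm*g*(L/2) = 4.5*9.81*1.36/2 = 30.0186 N*m
tau_payload = tau_max - tau_arm = 286 - 30.0186 = 255.9814
m_payload = tau_payload / (g*L) = 255.9814 / (9.81*1.36) = 19.1867

19.1867 kg


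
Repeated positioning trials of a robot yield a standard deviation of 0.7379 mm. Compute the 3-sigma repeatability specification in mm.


repeatability = 3*sigma = 3*0.7379 = 2.2137

2.2137 mm


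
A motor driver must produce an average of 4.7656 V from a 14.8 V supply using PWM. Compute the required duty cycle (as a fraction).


D = V_avg/V_supply = 4.7656/14.8 = 0.3220

0.3220


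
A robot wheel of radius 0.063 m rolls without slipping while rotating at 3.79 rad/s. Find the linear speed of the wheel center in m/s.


v = omega * r = 3.79 * 0.063 = 0.2388

0.2388 m/s


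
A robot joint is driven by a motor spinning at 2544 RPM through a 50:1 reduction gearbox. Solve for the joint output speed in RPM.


omega_joint = omega_motor / N = 2544 / 50 = 50.8800

50.8800 RPM


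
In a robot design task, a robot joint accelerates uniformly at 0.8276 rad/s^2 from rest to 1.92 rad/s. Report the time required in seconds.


t = delta_omega / alpha = 1.92 / 0.8276 = 2.3200

2.3200 s


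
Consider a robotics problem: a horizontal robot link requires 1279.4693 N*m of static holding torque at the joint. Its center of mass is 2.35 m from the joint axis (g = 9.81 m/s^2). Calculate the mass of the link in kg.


m = tau / (g*L) = 1279.4693 / (9.81 * 2.35) = 55.5000

55.5000 kg
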